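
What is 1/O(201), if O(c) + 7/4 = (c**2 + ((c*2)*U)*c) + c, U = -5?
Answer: -4/1453639 ≈ -2.7517e-6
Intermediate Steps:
O(c) = -7/4 + c - 9*c**2 (O(c) = -7/4 + ((c**2 + ((c*2)*(-5))*c) + c) = -7/4 + ((c**2 + ((2*c)*(-5))*c) + c) = -7/4 + ((c**2 + (-10*c)*c) + c) = -7/4 + ((c**2 - 10*c**2) + c) = -7/4 + (-9*c**2 + c) = -7/4 + (c - 9*c**2) = -7/4 + c - 9*c**2)
1/O(201) = 1/(-7/4 + 201 - 9*201**2) = 1/(-7/4 + 201 - 9*40401) = 1/(-7/4 + 201 - 363609) = 1/(-1453639/4) = -4/1453639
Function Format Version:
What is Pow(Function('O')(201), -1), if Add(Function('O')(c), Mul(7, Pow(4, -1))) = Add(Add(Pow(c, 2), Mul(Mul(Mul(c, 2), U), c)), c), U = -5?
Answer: Rational(-4, 1453639) ≈ -2.7517e-6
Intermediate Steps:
Function('O')(c) = Add(Rational(-7, 4), c, Mul(-9, Pow(c, 2))) (Function('O')(c) = Add(Rational(-7, 4), Add(Add(Pow(c, 2), Mul(Mul(Mul(c, 2), -5), c)), c)) = Add(Rational(-7, 4), Add(Add(Pow(c, 2), Mul(Mul(Mul(2, c), -5), c)), c)) = Add(Rational(-7, 4), Add(Add(Pow(c, 2), Mul(Mul(-10, c), c)), c)) = Add(Rational(-7, 4), Add(Add(Pow(c, 2), Mul(-10, Pow(c, 2))), c)) = Add(Rational(-7, 4), Add(Mul(-9, Pow(c, 2)), c)) = Add(Rational(-7, 4), Add(c, Mul(-9, Pow(c, 2)))) = Add(Rational(-7, 4), c, Mul(-9, Pow(c, 2))))
Pow(Function('O')(201), -1) = Pow(Add(Rational(-7, 4), 201, Mul(-9, Pow(201, 2))), -1) = Pow(Add(Rational(-7, 4), 201, Mul(-9, 40401)), -1) = Pow(Add(Rational(-7, 4), 201, -363609), -1) = Pow(Rational(-1453639, 4), -1) = Rational(-4, 1453639)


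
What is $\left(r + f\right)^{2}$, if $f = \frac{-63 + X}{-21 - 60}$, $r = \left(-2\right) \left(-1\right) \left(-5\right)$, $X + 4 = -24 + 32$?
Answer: $\frac{564001}{6561} \approx 85.963$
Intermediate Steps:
$X = 4$ ($X = -4 + \left(-24 + 32\right) = -4 + 8 = 4$)
$r = -10$ ($r = 2 \left(-5\right) = -10$)
$f = \frac{59}{81}$ ($f = \frac{-63 + 4}{-21 - 60} = - \frac{59}{-81} = \left(-59\right) \left(- \frac{1}{81}\right) = \frac{59}{81} \approx 0.7284$)
$\left(r + f\right)^{2} = \left(-10 + \frac{59}{81}\right)^{2} = \left(- \frac{751}{81}\right)^{2} = \frac{564001}{6561}$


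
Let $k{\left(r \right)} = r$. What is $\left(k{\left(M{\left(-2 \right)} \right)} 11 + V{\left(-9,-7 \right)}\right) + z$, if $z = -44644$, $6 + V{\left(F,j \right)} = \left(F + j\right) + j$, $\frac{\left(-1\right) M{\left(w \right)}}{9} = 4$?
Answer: $-45069$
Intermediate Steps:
$M{\left(w \right)} = -36$ ($M{\left(w \right)} = \left(-9\right) 4 = -36$)
$V{\left(F,j \right)} = -6 + F + 2 j$ ($V{\left(F,j \right)} = -6 + \left(\left(F + j\right) + j\right) = -6 + \left(F + 2 j\right) = -6 + F + 2 j$)
$\left(k{\left(M{\left(-2 \right)} \right)} 11 + V{\left(-9,-7 \right)}\right) + z = \left(\left(-36\right) 11 - 29\right) - 44644 = \left(-396 - 29\right) - 44644 = -425 - 44644 = -45069$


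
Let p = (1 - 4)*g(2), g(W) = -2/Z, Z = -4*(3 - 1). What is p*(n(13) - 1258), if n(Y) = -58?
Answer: 987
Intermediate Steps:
Z = -8 (Z = -4*2 = -8)
g(W) = 1/4 (g(W) = -2/(-8) = -2*(-1/8) = 1/4)
p = -3/4 (p = (1 - 4)*(1/4) = -3*1/4 = -3/4 ≈ -0.75000)
p*(n(13) - 1258) = -3*(-58 - 1258)/4 = -3/4*(-1316) = 987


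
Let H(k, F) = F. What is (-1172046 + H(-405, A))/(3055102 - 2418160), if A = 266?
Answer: -585890/318471 ≈ -1.8397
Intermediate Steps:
(-1172046 + H(-405, A))/(3055102 - 2418160) = (-1172046 + 266)/(3055102 - 2418160) = -1171780/636942 = -1171780*1/636942 = -585890/318471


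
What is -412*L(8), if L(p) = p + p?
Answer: -6592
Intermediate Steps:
L(p) = 2*p
-412*L(8) = -824*8 = -412*16 = -6592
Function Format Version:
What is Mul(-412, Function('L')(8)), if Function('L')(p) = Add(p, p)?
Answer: -6592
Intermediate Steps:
Function('L')(p) = Mul(2, p)
Mul(-412, Function('L')(8)) = Mul(-412, Mul(2, 8)) = Mul(-412, 16) = -6592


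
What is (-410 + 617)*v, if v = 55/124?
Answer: 11385/124 ≈ 91.814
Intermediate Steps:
v = 55/124 (v = 55*(1/124) = 55/124 ≈ 0.44355)
(-410 + 617)*v = (-410 + 617)*(55/124) = 207*(55/124) = 11385/124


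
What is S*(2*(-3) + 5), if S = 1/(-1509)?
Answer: 1/1509 ≈ 0.00066269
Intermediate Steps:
S = -1/1509 ≈ -0.00066269
S*(2*(-3) + 5) = -(2*(-3) + 5)/1509 = -(-6 + 5)/1509 = -1/1509*(-1) = 1/1509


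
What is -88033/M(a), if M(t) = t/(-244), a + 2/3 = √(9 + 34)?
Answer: 128880312/383 + 193320468*√43/383 ≈ 3.6464e+6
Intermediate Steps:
a = -⅔ + √43 (a = -⅔ + √(9 + 34) = -⅔ + √43 ≈ 5.8908)
M(t) = -t/244 (M(t) = t*(-1/244) = -t/244)
-88033/M(a) = -88033*(-244/(-⅔ + √43)) = -88033/(1/366 - √43/244)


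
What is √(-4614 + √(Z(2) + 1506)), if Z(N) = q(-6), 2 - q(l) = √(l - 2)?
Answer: √(-4614 + √2*√(754 - I*√2)) ≈ 0.0003 - 67.64*I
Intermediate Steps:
q(l) = 2 - √(-2 + l) (q(l) = 2 - √(l - 2) = 2 - √(-2 + l))
Z(N) = 2 - 2*I*√2 (Z(N) = 2 - √(-2 - 6) = 2 - √(-8) = 2 - 2*I*√2)
√(-4614 + √(Z(2) + 1506)) = √(-4614 + √((2 - 2*I*√2) + 1506)) = √(-4614 + √(1508 - 2*I*√2))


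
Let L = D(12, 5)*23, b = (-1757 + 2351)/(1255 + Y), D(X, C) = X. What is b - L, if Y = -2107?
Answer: -39291/142 ≈ -276.70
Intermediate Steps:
b = -99/142 (b = (-1757 + 2351)/(1255 - 2107) = 594/(-852) = 594*(-1/852) = -99/142 ≈ -0.69718)
L = 276 (L = 12*23 = 276)
b - L = -99/142 - 1*276 = -99/142 - 276 = -39291/142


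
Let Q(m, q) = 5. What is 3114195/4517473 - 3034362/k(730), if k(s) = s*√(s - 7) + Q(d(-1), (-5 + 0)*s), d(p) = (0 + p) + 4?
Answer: 253679215777551/348104430314455 - 443016852*√723/77057335 ≈ -153.86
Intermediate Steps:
d(p) = 4 + p (d(p) = p + 4 = 4 + p)
k(s) = 5 + s*√(-7 + s) (k(s) = s*√(s - 7) + 5 = s*√(-7 + s) + 5 = 5 + s*√(-7 + s))
3114195/4517473 - 3034362/k(730) = 3114195/4517473 - 3034362/(5 + 730*√(-7 + 730)) = 3114195*(1/4517473) - 3034362/(5 + 730*√723) = 3114195/4517473 - 3034362/(5 + 730*√723)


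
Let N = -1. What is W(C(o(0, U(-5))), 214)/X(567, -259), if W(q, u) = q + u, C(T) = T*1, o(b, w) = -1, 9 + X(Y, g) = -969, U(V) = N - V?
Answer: -71/326 ≈ -0.21779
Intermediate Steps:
U(V) = -1 - V
X(Y, g) = -978 (X(Y, g) = -9 - 969 = -978)
C(T) = T
W(C(o(0, U(-5))), 214)/X(567, -259) = (-1 + 214)/(-978) = 213*(-1/978) = -71/326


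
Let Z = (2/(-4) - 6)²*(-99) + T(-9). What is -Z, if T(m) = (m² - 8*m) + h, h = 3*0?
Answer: 16119/4 ≈ 4029.8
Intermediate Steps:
h = 0
T(m) = m² - 8*m (T(m) = (m² - 8*m) + 0 = m² - 8*m)
Z = -16119/4 (Z = (2/(-4) - 6)²*(-99) - 9*(-8 - 9) = (2*(-¼) - 6)²*(-99) - 9*(-17) = (-½ - 6)²*(-99) + 153 = (-13/2)²*(-99) + 153 = (169/4)*(-99) + 153 = -16731/4 + 153 = -16119/4 ≈ -4029.8)
-Z = -1*(-16119/4) = 16119/4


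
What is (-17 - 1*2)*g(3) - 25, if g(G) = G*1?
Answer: -82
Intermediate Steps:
g(G) = G
(-17 - 1*2)*g(3) - 25 = (-17 - 1*2)*3 - 25 = (-17 - 2)*3 - 25 = -19*3 - 25 = -57 - 25 = -82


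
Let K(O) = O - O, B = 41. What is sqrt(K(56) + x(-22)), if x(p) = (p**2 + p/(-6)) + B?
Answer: sqrt(4758)/3 ≈ 22.993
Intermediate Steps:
K(O) = 0
x(p) = 41 + p**2 - p/6 (x(p) = (p**2 + p/(-6)) + 41 = (p**2 - p/6) + 41 = 41 + p**2 - p/6)
sqrt(K(56) + x(-22)) = sqrt(0 + (41 + (-22)**2 - 1/6*(-22))) = sqrt(0 + (41 + 484 + 11/3)) = sqrt(0 + 1586/3) = sqrt(1586/3) = sqrt(4758)/3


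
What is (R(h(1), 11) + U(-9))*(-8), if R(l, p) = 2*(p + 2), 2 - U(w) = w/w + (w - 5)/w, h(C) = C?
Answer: -1832/9 ≈ -203.56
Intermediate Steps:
U(w) = 1 - (-5 + w)/w (U(w) = 2 - (w/w + (w - 5)/w) = 2 - (1 + (-5 + w)/w) = 2 + (-1 - (-5 + w)/w) = 1 - (-5 + w)/w)
R(l, p) = 4 + 2*p (R(l, p) = 2*(2 + p) = 4 + 2*p)
(R(h(1), 11) + U(-9))*(-8) = ((4 + 2*11) + 5/(-9))*(-8) = ((4 + 22) + 5*(-⅑))*(-8) = (26 - 5/9)*(-8) = (229/9)*(-8) = -1832/9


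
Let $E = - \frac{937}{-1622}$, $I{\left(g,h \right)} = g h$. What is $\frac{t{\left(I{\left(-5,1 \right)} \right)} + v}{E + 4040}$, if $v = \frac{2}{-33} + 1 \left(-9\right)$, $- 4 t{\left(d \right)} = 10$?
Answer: $- \frac{618793}{216275961} \approx -0.0028611$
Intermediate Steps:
$t{\left(d \right)} = - \frac{5}{2}$ ($t{\left(d \right)} = \left(- \frac{1}{4}\right) 10 = - \frac{5}{2}$)
$E = \frac{937}{1622}$ ($E = \left(-937\right) \left(- \frac{1}{1622}\right) = \frac{937}{1622} \approx 0.57768$)
$v = - \frac{299}{33}$ ($v = 2 \left(- \frac{1}{33}\right) - 9 = - \frac{2}{33} - 9 = - \frac{299}{33} \approx -9.0606$)
$\frac{t{\left(I{\left(-5,1 \right)} \right)} + v}{E + 4040} = \frac{- \frac{5}{2} - \frac{299}{33}}{\frac{937}{1622} + 4040} = - \frac{763}{66 \cdot \frac{6553817}{1622}} = \left(- \frac{763}{66}\right) \frac{1622}{6553817} = - \frac{618793}{216275961}$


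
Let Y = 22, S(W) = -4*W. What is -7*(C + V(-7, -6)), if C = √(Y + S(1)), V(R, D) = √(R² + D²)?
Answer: -21*√2 - 7*√85 ≈ -94.235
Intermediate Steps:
V(R, D) = √(D² + R²)
C = 3*√2 (C = √(22 - 4*1) = √(22 - 4) = √18 = 3*√2 ≈ 4.2426)
-7*(C + V(-7, -6)) = -7*(3*√2 + √((-6)² + (-7)²)) = -7*(3*√2 + √(36 + 49)) = -7*(3*√2 + √85) = -7*(√85 + 3*√2) = -21*√2 - 7*√85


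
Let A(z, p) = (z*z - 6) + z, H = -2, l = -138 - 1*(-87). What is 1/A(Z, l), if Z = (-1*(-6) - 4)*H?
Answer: ⅙ ≈ 0.16667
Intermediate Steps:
l = -51 (l = -138 + 87 = -51)
Z = -4 (Z = (-1*(-6) - 4)*(-2) = (6 - 4)*(-2) = 2*(-2) = -4)
A(z, p) = -6 + z + z² (A(z, p) = (z² - 6) + z = (-6 + z²) + z = -6 + z + z²)
1/A(Z, l) = 1/(-6 - 4 + (-4)²) = 1/(-6 - 4 + 16) = 1/6 = ⅙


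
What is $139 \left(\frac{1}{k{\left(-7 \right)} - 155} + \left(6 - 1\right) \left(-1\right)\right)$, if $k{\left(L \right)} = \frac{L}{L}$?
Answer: $- \frac{107169}{154} \approx -695.9$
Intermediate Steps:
$k{\left(L \right)} = 1$
$139 \left(\frac{1}{k{\left(-7 \right)} - 155} + \left(6 - 1\right) \left(-1\right)\right) = 139 \left(\frac{1}{1 - 155} + \left(6 - 1\right) \left(-1\right)\right) = 139 \left(\frac{1}{-154} + 5 \left(-1\right)\right) = 139 \left(- \frac{1}{154} - 5\right) = 139 \left(- \frac{771}{154}\right) = - \frac{107169}{154}$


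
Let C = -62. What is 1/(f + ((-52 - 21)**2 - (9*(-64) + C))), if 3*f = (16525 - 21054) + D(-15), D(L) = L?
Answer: 3/13357 ≈ 0.00022460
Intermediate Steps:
f = -4544/3 (f = ((16525 - 21054) - 15)/3 = (-4529 - 15)/3 = (1/3)*(-4544) = -4544/3 ≈ -1514.7)
1/(f + ((-52 - 21)**2 - (9*(-64) + C))) = 1/(-4544/3 + ((-52 - 21)**2 - (9*(-64) - 62))) = 1/(-4544/3 + ((-73)**2 - (-576 - 62))) = 1/(-4544/3 + (5329 - 1*(-638))) = 1/(-4544/3 + (5329 + 638)) = 1/(-4544/3 + 5967) = 1/(13357/3) = 3/13357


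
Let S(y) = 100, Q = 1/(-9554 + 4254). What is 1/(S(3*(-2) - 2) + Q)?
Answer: 5300/529999 ≈ 0.010000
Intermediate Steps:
Q = -1/5300 (Q = 1/(-5300) = -1/5300 ≈ -0.00018868)
1/(S(3*(-2) - 2) + Q) = 1/(100 - 1/5300) = 1/(529999/5300) = 5300/529999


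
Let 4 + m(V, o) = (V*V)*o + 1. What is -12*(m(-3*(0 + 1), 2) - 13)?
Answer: -24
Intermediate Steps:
m(V, o) = -3 + o*V² (m(V, o) = -4 + ((V*V)*o + 1) = -4 + (V²*o + 1) = -4 + (o*V² + 1) = -4 + (1 + o*V²) = -3 + o*V²)
-12*(m(-3*(0 + 1), 2) - 13) = -12*((-3 + 2*(-3*(0 + 1))²) - 13) = -12*((-3 + 2*(-3*1)²) - 13) = -12*((-3 + 2*(-3)²) - 13) = -12*((-3 + 2*9) - 13) = -12*((-3 + 18) - 13) = -12*(15 - 13) = -12*2 = -24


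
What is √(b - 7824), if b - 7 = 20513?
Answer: 46*√6 ≈ 112.68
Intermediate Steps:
b = 20520 (b = 7 + 20513 = 20520)
√(b - 7824) = √(20520 - 7824) = √12696 = 46*√6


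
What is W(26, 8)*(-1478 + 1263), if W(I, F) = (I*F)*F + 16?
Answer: -361200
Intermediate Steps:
W(I, F) = 16 + I*F² (W(I, F) = (F*I)*F + 16 = I*F² + 16 = 16 + I*F²)
W(26, 8)*(-1478 + 1263) = (16 + 26*8²)*(-1478 + 1263) = (16 + 26*64)*(-215) = (16 + 1664)*(-215) = 1680*(-215) = -361200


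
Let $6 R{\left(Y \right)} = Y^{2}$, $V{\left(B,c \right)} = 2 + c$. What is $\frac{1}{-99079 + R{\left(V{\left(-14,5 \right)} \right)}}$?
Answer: $- \frac{6}{594425} \approx -1.0094 \cdot 10^{-5}$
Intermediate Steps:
$R{\left(Y \right)} = \frac{Y^{2}}{6}$
$\frac{1}{-99079 + R{\left(V{\left(-14,5 \right)} \right)}} = \frac{1}{-99079 + \frac{\left(2 + 5\right)^{2}}{6}} = \frac{1}{-99079 + \frac{7^{2}}{6}} = \frac{1}{-99079 + \frac{1}{6} \cdot 49} = \frac{1}{-99079 + \frac{49}{6}} = \frac{1}{- \frac{594425}{6}} = - \frac{6}{594425}$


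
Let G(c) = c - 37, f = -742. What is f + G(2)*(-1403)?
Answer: 48363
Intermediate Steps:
G(c) = -37 + c
f + G(2)*(-1403) = -742 + (-37 + 2)*(-1403) = -742 - 35*(-1403) = -742 + 49105 = 48363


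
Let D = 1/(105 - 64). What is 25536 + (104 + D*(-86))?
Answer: 1051154/41 ≈ 25638.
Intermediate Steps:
D = 1/41 ≈ 0.024390
25536 + (104 + D*(-86)) = 25536 + (104 + (1/41)*(-86)) = 25536 + (104 - 86/41) = 25536 + 4178/41 = 1051154/41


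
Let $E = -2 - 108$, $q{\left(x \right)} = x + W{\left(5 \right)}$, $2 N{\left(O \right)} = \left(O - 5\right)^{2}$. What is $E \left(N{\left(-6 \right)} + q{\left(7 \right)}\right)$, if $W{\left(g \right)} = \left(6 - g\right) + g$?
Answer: $-8085$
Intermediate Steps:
$N{\left(O \right)} = \frac{\left(-5 + O\right)^{2}}{2}$ ($N{\left(O \right)} = \frac{\left(O - 5\right)^{2}}{2} = \frac{\left(-5 + O\right)^{2}}{2}$)
$W{\left(g \right)} = 6$
$q{\left(x \right)} = 6 + x$ ($q{\left(x \right)} = x + 6 = 6 + x$)
$E = -110$ ($E = -2 - 108 = -110$)
$E \left(N{\left(-6 \right)} + q{\left(7 \right)}\right) = - 110 \left(\frac{\left(-5 - 6\right)^{2}}{2} + \left(6 + 7\right)\right) = - 110 \left(\frac{\left(-11\right)^{2}}{2} + 13\right) = - 110 \left(\frac{1}{2} \cdot 121 + 13\right) = - 110 \left(\frac{121}{2} + 13\right) = \left(-110\right) \frac{147}{2} = -8085$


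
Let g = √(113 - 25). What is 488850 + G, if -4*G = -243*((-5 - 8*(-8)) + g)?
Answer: 1969737/4 + 243*√22/2 ≈ 4.9300e+5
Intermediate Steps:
g = 2*√22 (g = √88 = 2*√22 ≈ 9.3808)
G = 14337/4 + 243*√22/2 (G = -(-243)*((-5 - 8*(-8)) + 2*√22)/4 = -(-243)*((-5 + 64) + 2*√22)/4 = -(-243)*(59 + 2*√22)/4 = -(-14337 - 486*√22)/4 = 14337/4 + 243*√22/2 ≈ 4154.1)
488850 + G = 488850 + (14337/4 + 243*√22/2) = 1969737/4 + 243*√22/2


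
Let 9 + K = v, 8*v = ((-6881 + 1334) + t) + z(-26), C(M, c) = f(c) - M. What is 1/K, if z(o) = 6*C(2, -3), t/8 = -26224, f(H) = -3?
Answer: -8/215441 ≈ -3.7133e-5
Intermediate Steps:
t = -209792 (t = 8*(-26224) = -209792)
C(M, c) = -3 - M
z(o) = -30 (z(o) = 6*(-3 - 1*2) = 6*(-3 - 2) = 6*(-5) = -30)
v = -215369/8 (v = (((-6881 + 1334) - 209792) - 30)/8 = ((-5547 - 209792) - 30)/8 = (-215339 - 30)/8 = (1/8)*(-215369) = -215369/8 ≈ -26921.)
K = -215441/8 (K = -9 - 215369/8 = -215441/8 ≈ -26930.)
1/K = 1/(-215441/8) = -8/215441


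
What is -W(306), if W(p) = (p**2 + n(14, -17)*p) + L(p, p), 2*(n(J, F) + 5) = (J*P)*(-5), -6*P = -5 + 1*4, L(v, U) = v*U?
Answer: -183957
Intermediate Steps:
L(v, U) = U*v
P = 1/6 (P = -(-5 + 1*4)/6 = -(-5 + 4)/6 = -1/6*(-1) = 1/6 ≈ 0.16667)
n(J, F) = -5 - 5*J/12 (n(J, F) = -5 + ((J*(1/6))*(-5))/2 = -5 + ((J/6)*(-5))/2 = -5 + (-5*J/6)/2 = -5 - 5*J/12)
W(p) = 2*p**2 - 65*p/6 (W(p) = (p**2 + (-5 - 5/12*14)*p) + p*p = (p**2 + (-5 - 35/6)*p) + p**2 = (p**2 - 65*p/6) + p**2 = 2*p**2 - 65*p/6)
-W(306) = -306*(-65 + 12*306)/6 = -306*(-65 + 3672)/6 = -306*3607/6 = -1*183957 = -183957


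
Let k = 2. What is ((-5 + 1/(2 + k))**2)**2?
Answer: 130321/256 ≈ 509.07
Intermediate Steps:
((-5 + 1/(2 + k))**2)**2 = ((-5 + 1/(2 + 2))**2)**2 = ((-5 + 1/4)**2)**2 = ((-19/4)**2)**2 = (361/16)**2 = 130321/256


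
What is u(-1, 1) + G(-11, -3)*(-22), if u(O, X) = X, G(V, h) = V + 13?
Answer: -43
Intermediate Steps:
G(V, h) = 13 + V
u(-1, 1) + G(-11, -3)*(-22) = 1 + (13 - 11)*(-22) = 1 + 2*(-22) = 1 - 44 = -43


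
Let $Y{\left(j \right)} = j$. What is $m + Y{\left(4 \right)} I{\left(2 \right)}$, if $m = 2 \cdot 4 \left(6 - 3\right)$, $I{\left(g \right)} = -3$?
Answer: $12$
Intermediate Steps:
$m = 24$ ($m = 8 \left(6 - 3\right) = 8 \cdot 3 = 24$)
$m + Y{\left(4 \right)} I{\left(2 \right)} = 24 + 4 \left(-3\right) = 24 - 12 = 12$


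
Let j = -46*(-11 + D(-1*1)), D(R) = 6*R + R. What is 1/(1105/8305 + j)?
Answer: 1661/1375529 ≈ 0.0012075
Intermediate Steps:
D(R) = 7*R
j = 828 (j = -46*(-11 + 7*(-1*1)) = -46*(-11 + 7*(-1)) = -46*(-11 - 7) = -46*(-18) = 828)
1/(1105/8305 + j) = 1/(1105/8305 + 828) = 1/(1105*(1/8305) + 828) = 1/(221/1661 + 828) = 1/(1375529/1661) = 1661/1375529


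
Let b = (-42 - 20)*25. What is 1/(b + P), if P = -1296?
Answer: -1/2846 ≈ -0.00035137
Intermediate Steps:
b = -1550 (b = -62*25 = -1550)
1/(b + P) = 1/(-1550 - 1296) = 1/(-2846) = -1/2846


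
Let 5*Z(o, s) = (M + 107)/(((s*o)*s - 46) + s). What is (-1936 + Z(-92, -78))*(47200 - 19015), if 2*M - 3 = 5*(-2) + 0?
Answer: -61097948783499/1119704 ≈ -5.4566e+7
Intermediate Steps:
M = -7/2 (M = 3/2 + (5*(-2) + 0)/2 = 3/2 + (-10 + 0)/2 = 3/2 + (1/2)*(-10) = 3/2 - 5 = -7/2 ≈ -3.5000)
Z(o, s) = 207/(10*(-46 + s + o*s**2)) (Z(o, s) = ((-7/2 + 107)/(((s*o)*s - 46) + s))/5 = (207/(2*(((o*s)*s - 46) + s)))/5 = (207/(2*((o*s**2 - 46) + s)))/5 = (207/(2*((-46 + o*s**2) + s)))/5 = (207/(2*(-46 + s + o*s**2)))/5 = 207/(10*(-46 + s + o*s**2)))
(-1936 + Z(-92, -78))*(47200 - 19015) = (-1936 + 207/(10*(-46 - 78 - 92*(-78)**2)))*(47200 - 19015) = (-1936 + 207/(10*(-46 - 78 - 92*6084)))*28185 = (-1936 + 207/(10*(-46 - 78 - 559728)))*28185 = (-1936 + (207/10)/(-559852))*28185 = (-1936 + (207/10)*(-1/559852))*28185 = (-1936 - 207/5598520)*28185 = -10838734927/5598520*28185 = -61097948783499/1119704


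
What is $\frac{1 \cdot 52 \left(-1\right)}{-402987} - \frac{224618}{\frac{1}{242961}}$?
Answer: $- \frac{1691721257424098}{30999} \approx -5.4573 \cdot 10^{10}$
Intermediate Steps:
$\frac{1 \cdot 52 \left(-1\right)}{-402987} - \frac{224618}{\frac{1}{242961}} = 52 \left(-1\right) \left(- \frac{1}{402987}\right) - 224618 \frac{1}{\frac{1}{242961}} = \left(-52\right) \left(- \frac{1}{402987}\right) - 54573413898 = \frac{4}{30999} - 54573413898 = - \frac{1691721257424098}{30999}$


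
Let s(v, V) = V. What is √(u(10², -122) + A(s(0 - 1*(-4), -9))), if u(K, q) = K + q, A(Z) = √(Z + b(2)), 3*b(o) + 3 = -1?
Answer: √(-198 + 3*I*√93)/3 ≈ 0.34177 + 4.7029*I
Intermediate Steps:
b(o) = -4/3 (b(o) = -1 + (⅓)*(-1) = -1 - ⅓ = -4/3)
A(Z) = √(-4/3 + Z) (A(Z) = √(Z - 4/3) = √(-4/3 + Z))
√(u(10², -122) + A(s(0 - 1*(-4), -9))) = √((10² - 122) + √(-12 + 9*(-9))/3) = √((100 - 122) + √(-12 - 81)/3) = √(-22 + √(-93)/3) = √(-22 + (I*√93)/3) = √(-22 + I*√93/3)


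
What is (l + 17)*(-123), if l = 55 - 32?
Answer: -4920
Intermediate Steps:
l = 23
(l + 17)*(-123) = (23 + 17)*(-123) = 40*(-123) = -4920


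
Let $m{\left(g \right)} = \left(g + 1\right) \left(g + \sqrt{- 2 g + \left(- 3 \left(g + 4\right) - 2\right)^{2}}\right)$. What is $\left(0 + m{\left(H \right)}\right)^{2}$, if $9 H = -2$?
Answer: $\frac{707560}{6561} - \frac{392 \sqrt{401}}{2187} \approx 104.25$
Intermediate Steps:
$H = - \frac{2}{9}$ ($H = \frac{1}{9} \left(-2\right) = - \frac{2}{9} \approx -0.22222$)
$m{\left(g \right)} = \left(1 + g\right) \left(g + \sqrt{\left(-14 - 3 g\right)^{2} - 2 g}\right)$ ($m{\left(g \right)} = \left(1 + g\right) \left(g + \sqrt{- 2 g + \left(- 3 \left(4 + g\right) - 2\right)^{2}}\right) = \left(1 + g\right) \left(g + \sqrt{- 2 g + \left(\left(-12 - 3 g\right) - 2\right)^{2}}\right) = \left(1 + g\right) \left(g + \sqrt{- 2 g + \left(-14 - 3 g\right)^{2}}\right) = \left(1 + g\right) \left(g + \sqrt{\left(-14 - 3 g\right)^{2} - 2 g}\right)$)
$\left(0 + m{\left(H \right)}\right)^{2} = \left(0 + \left(- \frac{2}{9} + \left(- \frac{2}{9}\right)^{2} + \sqrt{196 + 9 \left(- \frac{2}{9}\right)^{2} + 82 \left(- \frac{2}{9}\right)} - \frac{2 \sqrt{196 + 9 \left(- \frac{2}{9}\right)^{2} + 82 \left(- \frac{2}{9}\right)}}{9}\right)\right)^{2} = \left(0 + \left(- \frac{2}{9} + \frac{4}{81} + \sqrt{196 + 9 \cdot \frac{4}{81} - \frac{164}{9}} - \frac{2 \sqrt{196 + 9 \cdot \frac{4}{81} - \frac{164}{9}}}{9}\right)\right)^{2} = \left(0 + \left(- \frac{2}{9} + \frac{4}{81} + \sqrt{196 + \frac{4}{9} - \frac{164}{9}} - \frac{2 \sqrt{196 + \frac{4}{9} - \frac{164}{9}}}{9}\right)\right)^{2} = \left(0 + \left(- \frac{2}{9} + \frac{4}{81} + \sqrt{\frac{1604}{9}} - \frac{2 \sqrt{\frac{1604}{9}}}{9}\right)\right)^{2} = \left(0 + \left(- \frac{2}{9} + \frac{4}{81} + \frac{2 \sqrt{401}}{3} - \frac{2 \frac{2 \sqrt{401}}{3}}{9}\right)\right)^{2} = \left(0 + \left(- \frac{2}{9} + \frac{4}{81} + \frac{2 \sqrt{401}}{3} - \frac{4 \sqrt{401}}{27}\right)\right)^{2} = \left(0 - \left(\frac{14}{81} - \frac{14 \sqrt{401}}{27}\right)\right)^{2} = \left(- \frac{14}{81} + \frac{14 \sqrt{401}}{27}\right)^{2}$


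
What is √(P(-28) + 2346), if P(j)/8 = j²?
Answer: √8618 ≈ 92.833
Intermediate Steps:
P(j) = 8*j²
√(P(-28) + 2346) = √(8*(-28)² + 2346) = √(8*784 + 2346) = √(6272 + 2346) = √8618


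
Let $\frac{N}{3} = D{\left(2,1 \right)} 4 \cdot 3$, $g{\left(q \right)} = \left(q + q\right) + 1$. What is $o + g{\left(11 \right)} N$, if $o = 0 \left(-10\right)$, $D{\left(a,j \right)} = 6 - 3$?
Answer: $2484$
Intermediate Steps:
$D{\left(a,j \right)} = 3$ ($D{\left(a,j \right)} = 6 - 3 = 3$)
$g{\left(q \right)} = 1 + 2 q$ ($g{\left(q \right)} = 2 q + 1 = 1 + 2 q$)
$N = 108$ ($N = 3 \cdot 3 \cdot 4 \cdot 3 = 3 \cdot 12 \cdot 3 = 3 \cdot 36 = 108$)
$o = 0$
$o + g{\left(11 \right)} N = 0 + \left(1 + 2 \cdot 11\right) 108 = 0 + \left(1 + 22\right) 108 = 0 + 23 \cdot 108 = 0 + 2484 = 2484$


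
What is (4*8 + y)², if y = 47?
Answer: 6241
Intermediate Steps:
(4*8 + y)² = (4*8 + 47)² = (32 + 47)² = 79² = 6241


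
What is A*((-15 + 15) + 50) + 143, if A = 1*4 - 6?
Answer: 43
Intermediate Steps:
A = -2 (A = 4 - 6 = -2)
A*((-15 + 15) + 50) + 143 = -2*((-15 + 15) + 50) + 143 = -2*(0 + 50) + 143 = -2*50 + 143 = -100 + 143 = 43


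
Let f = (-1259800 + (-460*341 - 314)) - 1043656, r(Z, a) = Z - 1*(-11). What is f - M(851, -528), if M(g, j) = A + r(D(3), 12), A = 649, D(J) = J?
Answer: -2461293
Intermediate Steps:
r(Z, a) = 11 + Z (r(Z, a) = Z + 11 = 11 + Z)
M(g, j) = 663 (M(g, j) = 649 + (11 + 3) = 649 + 14 = 663)
f = -2460630 (f = (-1259800 + (-156860 - 314)) - 1043656 = (-1259800 - 157174) - 1043656 = -1416974 - 1043656 = -2460630)
f - M(851, -528) = -2460630 - 1*663 = -2460630 - 663 = -2461293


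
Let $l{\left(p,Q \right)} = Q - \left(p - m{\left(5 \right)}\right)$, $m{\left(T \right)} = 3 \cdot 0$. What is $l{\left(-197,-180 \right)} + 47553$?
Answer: $47570$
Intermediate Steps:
$m{\left(T \right)} = 0$
$l{\left(p,Q \right)} = Q - p$ ($l{\left(p,Q \right)} = Q - \left(p - 0\right) = Q - \left(p + 0\right) = Q - p$)
$l{\left(-197,-180 \right)} + 47553 = \left(-180 - -197\right) + 47553 = \left(-180 + 197\right) + 47553 = 17 + 47553 = 47570$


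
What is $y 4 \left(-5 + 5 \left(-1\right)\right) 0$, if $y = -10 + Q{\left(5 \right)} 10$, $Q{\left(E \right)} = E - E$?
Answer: $0$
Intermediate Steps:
$Q{\left(E \right)} = 0$
$y = -10$ ($y = -10 + 0 \cdot 10 = -10 + 0 = -10$)
$y 4 \left(-5 + 5 \left(-1\right)\right) 0 = - 10 \cdot 4 \left(-5 + 5 \left(-1\right)\right) 0 = - 10 \cdot 4 \left(-5 - 5\right) 0 = - 10 \cdot 4 \left(-10\right) 0 = - 10 \left(\left(-40\right) 0\right) = \left(-10\right) 0 = 0$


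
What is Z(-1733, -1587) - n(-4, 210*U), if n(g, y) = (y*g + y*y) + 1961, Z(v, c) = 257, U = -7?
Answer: -2168484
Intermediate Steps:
n(g, y) = 1961 + y**2 + g*y (n(g, y) = (g*y + y**2) + 1961 = (y**2 + g*y) + 1961 = 1961 + y**2 + g*y)
Z(-1733, -1587) - n(-4, 210*U) = 257 - (1961 + (210*(-7))**2 - 840*(-7)) = 257 - (1961 + (-1470)**2 - 4*(-1470)) = 257 - (1961 + 2160900 + 5880) = 257 - 1*2168741 = 257 - 2168741 = -2168484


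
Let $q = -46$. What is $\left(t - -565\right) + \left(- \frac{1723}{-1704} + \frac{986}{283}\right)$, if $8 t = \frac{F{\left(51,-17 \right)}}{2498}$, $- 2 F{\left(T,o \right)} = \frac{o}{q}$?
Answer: $\frac{63114098859985}{110824629312} \approx 569.5$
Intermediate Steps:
$F{\left(T,o \right)} = \frac{o}{92}$ ($F{\left(T,o \right)} = - \frac{o \frac{1}{-46}}{2} = - \frac{o \left(- \frac{1}{46}\right)}{2} = - \frac{\left(- \frac{1}{46}\right) o}{2} = \frac{o}{92}$)
$t = - \frac{17}{1838528}$ ($t = \frac{\frac{1}{92} \left(-17\right) \frac{1}{2498}}{8} = \frac{\left(- \frac{17}{92}\right) \frac{1}{2498}}{8} = \frac{1}{8} \left(- \frac{17}{229816}\right) = - \frac{17}{1838528} \approx -9.2465 \cdot 10^{-6}$)
$\left(t - -565\right) + \left(- \frac{1723}{-1704} + \frac{986}{283}\right) = \left(- \frac{17}{1838528} - -565\right) + \left(- \frac{1723}{-1704} + \frac{986}{283}\right) = \left(- \frac{17}{1838528} + 565\right) + \left(\left(-1723\right) \left(- \frac{1}{1704}\right) + 986 \cdot \frac{1}{283}\right) = \frac{1038768303}{1838528} + \left(\frac{1723}{1704} + \frac{986}{283}\right) = \frac{1038768303}{1838528} + \frac{2167753}{482232} = \frac{63114098859985}{110824629312}$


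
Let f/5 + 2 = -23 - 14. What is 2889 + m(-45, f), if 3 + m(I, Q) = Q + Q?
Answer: 2496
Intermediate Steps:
f = -195 (f = -10 + 5*(-23 - 14) = -10 + 5*(-37) = -10 - 185 = -195)
m(I, Q) = -3 + 2*Q (m(I, Q) = -3 + (Q + Q) = -3 + 2*Q)
2889 + m(-45, f) = 2889 + (-3 + 2*(-195)) = 2889 + (-3 - 390) = 2889 - 393 = 2496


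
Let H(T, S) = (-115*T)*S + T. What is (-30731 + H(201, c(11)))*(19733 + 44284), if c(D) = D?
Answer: -18231721515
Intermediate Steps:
H(T, S) = T - 115*S*T (H(T, S) = -115*S*T + T = T - 115*S*T)
(-30731 + H(201, c(11)))*(19733 + 44284) = (-30731 + 201*(1 - 115*11))*(19733 + 44284) = (-30731 + 201*(1 - 1265))*64017 = (-30731 + 201*(-1264))*64017 = (-30731 - 254064)*64017 = -284795*64017 = -18231721515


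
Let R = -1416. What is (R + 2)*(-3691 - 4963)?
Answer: 12236756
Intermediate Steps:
(R + 2)*(-3691 - 4963) = (-1416 + 2)*(-3691 - 4963) = -1414*(-8654) = 12236756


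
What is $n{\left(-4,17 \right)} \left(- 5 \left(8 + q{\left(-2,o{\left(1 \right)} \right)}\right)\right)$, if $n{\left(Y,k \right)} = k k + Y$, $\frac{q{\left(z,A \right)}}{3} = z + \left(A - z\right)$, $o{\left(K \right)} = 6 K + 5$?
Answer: $-58425$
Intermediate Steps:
$o{\left(K \right)} = 5 + 6 K$
$q{\left(z,A \right)} = 3 A$ ($q{\left(z,A \right)} = 3 \left(z + \left(A - z\right)\right) = 3 A$)
$n{\left(Y,k \right)} = Y + k^{2}$ ($n{\left(Y,k \right)} = k^{2} + Y = Y + k^{2}$)
$n{\left(-4,17 \right)} \left(- 5 \left(8 + q{\left(-2,o{\left(1 \right)} \right)}\right)\right) = \left(-4 + 17^{2}\right) \left(- 5 \left(8 + 3 \left(5 + 6 \cdot 1\right)\right)\right) = \left(-4 + 289\right) \left(- 5 \left(8 + 3 \left(5 + 6\right)\right)\right) = 285 \left(- 5 \left(8 + 3 \cdot 11\right)\right) = 285 \left(- 5 \left(8 + 33\right)\right) = 285 \left(\left(-5\right) 41\right) = 285 \left(-205\right) = -58425$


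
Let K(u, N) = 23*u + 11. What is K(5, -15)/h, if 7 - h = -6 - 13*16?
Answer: 126/221 ≈ 0.57014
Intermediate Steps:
K(u, N) = 11 + 23*u
h = 221 (h = 7 - (-6 - 13*16) = 7 - (-6 - 208) = 7 - 1*(-214) = 7 + 214 = 221)
K(5, -15)/h = (11 + 23*5)/221 = (11 + 115)*(1/221) = 126*(1/221) = 126/221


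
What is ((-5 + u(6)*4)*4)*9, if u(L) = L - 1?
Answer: 540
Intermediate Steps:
u(L) = -1 + L
((-5 + u(6)*4)*4)*9 = ((-5 + (-1 + 6)*4)*4)*9 = ((-5 + 5*4)*4)*9 = ((-5 + 20)*4)*9 = (15*4)*9 = 60*9 = 540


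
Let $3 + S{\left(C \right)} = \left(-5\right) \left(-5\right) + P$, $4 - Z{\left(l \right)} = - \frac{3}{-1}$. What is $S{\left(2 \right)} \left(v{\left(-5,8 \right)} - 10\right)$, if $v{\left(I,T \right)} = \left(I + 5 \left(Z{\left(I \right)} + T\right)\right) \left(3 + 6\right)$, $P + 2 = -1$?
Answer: $6650$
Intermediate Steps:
$P = -3$ ($P = -2 - 1 = -3$)
$Z{\left(l \right)} = 1$ ($Z{\left(l \right)} = 4 - - \frac{3}{-1} = 4 - \left(-3\right) \left(-1\right) = 4 - 3 = 1$)
$S{\left(C \right)} = 19$ ($S{\left(C \right)} = -3 - -22 = -3 + \left(25 - 3\right) = -3 + 22 = 19$)
$v{\left(I,T \right)} = 45 + 9 I + 45 T$ ($v{\left(I,T \right)} = \left(I + 5 \left(1 + T\right)\right) \left(3 + 6\right) = \left(I + \left(5 + 5 T\right)\right) 9 = \left(5 + I + 5 T\right) 9 = 45 + 9 I + 45 T$)
$S{\left(2 \right)} \left(v{\left(-5,8 \right)} - 10\right) = 19 \left(\left(45 + 9 \left(-5\right) + 45 \cdot 8\right) - 10\right) = 19 \left(\left(45 - 45 + 360\right) - 10\right) = 19 \left(360 - 10\right) = 19 \cdot 350 = 6650$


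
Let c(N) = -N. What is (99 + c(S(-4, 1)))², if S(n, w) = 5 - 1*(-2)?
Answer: 8464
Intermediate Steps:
S(n, w) = 7 (S(n, w) = 5 + 2 = 7)
(99 + c(S(-4, 1)))² = (99 - 1*7)² = (99 - 7)² = 92² = 8464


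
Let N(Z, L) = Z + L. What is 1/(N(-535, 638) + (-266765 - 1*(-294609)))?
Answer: 1/27947 ≈ 3.5782e-5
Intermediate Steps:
N(Z, L) = L + Z
1/(N(-535, 638) + (-266765 - 1*(-294609))) = 1/((638 - 535) + (-266765 - 1*(-294609))) = 1/(103 + (-266765 + 294609)) = 1/(103 + 27844) = 1/27947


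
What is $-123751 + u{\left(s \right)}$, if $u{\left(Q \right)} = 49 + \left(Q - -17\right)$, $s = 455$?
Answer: $-123230$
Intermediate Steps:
$u{\left(Q \right)} = 66 + Q$ ($u{\left(Q \right)} = 49 + \left(Q + 17\right) = 49 + \left(17 + Q\right) = 66 + Q$)
$-123751 + u{\left(s \right)} = -123751 + \left(66 + 455\right) = -123751 + 521 = -123230$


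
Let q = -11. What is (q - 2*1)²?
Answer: 169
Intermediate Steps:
(q - 2*1)² = (-11 - 2*1)² = (-11 - 2)² = (-13)² = 169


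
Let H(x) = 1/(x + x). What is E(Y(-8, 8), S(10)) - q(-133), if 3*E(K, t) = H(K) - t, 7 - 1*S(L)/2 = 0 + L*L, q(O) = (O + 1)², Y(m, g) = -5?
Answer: -520861/30 ≈ -17362.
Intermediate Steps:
q(O) = (1 + O)²
S(L) = 14 - 2*L² (S(L) = 14 - 2*(0 + L*L) = 14 - 2*(0 + L²) = 14 - 2*L²)
H(x) = 1/(2*x)
E(K, t) = -t/3 + 1/(6*K) (E(K, t) = (1/(2*K) - t)/3 = -t/3 + 1/(6*K))
E(Y(-8, 8), S(10)) - q(-133) = (-(14 - 2*10²)/3 + (⅙)/(-5)) - (1 - 133)² = (-(14 - 2*100)/3 + (⅙)*(-⅕)) - 1*(-132)² = (-(14 - 200)/3 - 1/30) - 1*17424 = (-⅓*(-186) - 1/30) - 17424 = (62 - 1/30) - 17424 = 1859/30 - 17424 = -520861/30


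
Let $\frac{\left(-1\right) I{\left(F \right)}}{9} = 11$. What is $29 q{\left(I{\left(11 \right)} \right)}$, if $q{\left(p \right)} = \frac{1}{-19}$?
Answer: $- \frac{29}{19} \approx -1.5263$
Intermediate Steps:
$I{\left(F \right)} = -99$ ($I{\left(F \right)} = \left(-9\right) 11 = -99$)
$q{\left(p \right)} = - \frac{1}{19}$
$29 q{\left(I{\left(11 \right)} \right)} = 29 \left(- \frac{1}{19}\right) = - \frac{29}{19}$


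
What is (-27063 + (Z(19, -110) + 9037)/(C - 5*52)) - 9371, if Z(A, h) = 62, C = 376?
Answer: -4217245/116 ≈ -36356.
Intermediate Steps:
(-27063 + (Z(19, -110) + 9037)/(C - 5*52)) - 9371 = (-27063 + (62 + 9037)/(376 - 5*52)) - 9371 = (-27063 + 9099/(376 - 260)) - 9371 = (-27063 + 9099/116) - 9371 = -3130209/116 - 9371 = -4217245/116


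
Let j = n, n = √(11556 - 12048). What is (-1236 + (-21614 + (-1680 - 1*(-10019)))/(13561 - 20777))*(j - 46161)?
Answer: 411096063861/7216 - 8905701*I*√123/3608 ≈ 5.697e+7 - 27375.0*I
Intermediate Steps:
n = 2*I*√123 (n = √(-492) = 2*I*√123 ≈ 22.181*I)
j = 2*I*√123 ≈ 22.181*I
(-1236 + (-21614 + (-1680 - 1*(-10019)))/(13561 - 20777))*(j - 46161) = (-1236 + (-21614 + (-1680 - 1*(-10019)))/(13561 - 20777))*(2*I*√123 - 46161) = (-1236 + (-21614 + (-1680 + 10019))/(-7216))*(-46161 + 2*I*√123) = (-1236 + (-21614 + 8339)*(-1/7216))*(-46161 + 2*I*√123) = (-1236 - 13275*(-1/7216))*(-46161 + 2*I*√123) = (-1236 + 13275/7216)*(-46161 + 2*I*√123) = -8905701*(-46161 + 2*I*√123)/7216 = 411096063861/7216 - 8905701*I*√123/3608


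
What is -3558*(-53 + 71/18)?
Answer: 523619/3 ≈ 1.7454e+5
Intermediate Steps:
-3558*(-53 + 71/18) = -3558*(-883/18) = 523619/3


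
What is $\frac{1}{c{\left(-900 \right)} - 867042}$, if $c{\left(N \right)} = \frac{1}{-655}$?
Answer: $- \frac{655}{567912511} \approx -1.1533 \cdot 10^{-6}$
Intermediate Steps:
$c{\left(N \right)} = - \frac{1}{655}$
$\frac{1}{c{\left(-900 \right)} - 867042} = \frac{1}{- \frac{1}{655} - 867042} = \frac{1}{- \frac{567912511}{655}} = - \frac{655}{567912511}$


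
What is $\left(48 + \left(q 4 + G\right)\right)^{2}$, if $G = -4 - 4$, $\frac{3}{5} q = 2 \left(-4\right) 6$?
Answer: $78400$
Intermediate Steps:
$q = -80$ ($q = \frac{5 \cdot 2 \left(-4\right) 6}{3} = \frac{5 \left(\left(-8\right) 6\right)}{3} = \frac{5}{3} \left(-48\right) = -80$)
$G = -8$
$\left(48 + \left(q 4 + G\right)\right)^{2} = \left(48 - 328\right)^{2} = \left(-280\right)^{2} = 78400$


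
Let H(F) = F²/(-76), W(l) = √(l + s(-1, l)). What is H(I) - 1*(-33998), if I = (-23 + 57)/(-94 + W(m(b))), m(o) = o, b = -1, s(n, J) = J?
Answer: (121440856*√2 + 5706428019*I)/(38*(94*√2 + 4417*I)) ≈ 33998.0 - 5.1737e-5*I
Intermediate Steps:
W(l) = √2*√l (W(l) = √(l + l) = √(2*l) = √2*√l)
I = 34/(-94 + I*√2) (I = (-23 + 57)/(-94 + √2*√(-1)) = 34/(-94 + √2*I) = 34/(-94 + I*√2) ≈ -0.36162 - 0.0054405*I)
H(F) = -F²/76 (H(F) = F²*(-1/76) = -F²/76)
H(I) - 1*(-33998) = -(-1598/4419 - 17*I*√2/4419)²/76 - 1*(-33998) = -(-1598/4419 - 17*I*√2/4419)²/76 + 33998 = 33998 - (-1598/4419 - 17*I*√2/4419)²/76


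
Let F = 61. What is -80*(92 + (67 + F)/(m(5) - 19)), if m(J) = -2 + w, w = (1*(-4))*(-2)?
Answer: -85440/13 ≈ -6572.3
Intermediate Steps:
w = 8 (w = -4*(-2) = 8)
m(J) = 6 (m(J) = -2 + 8 = 6)
-80*(92 + (67 + F)/(m(5) - 19)) = -80*(92 + (67 + 61)/(6 - 19)) = -80*(92 + 128/(-13)) = -80*(92 + 128*(-1/13)) = -80*(92 - 128/13) = -80*1068/13 = -85440/13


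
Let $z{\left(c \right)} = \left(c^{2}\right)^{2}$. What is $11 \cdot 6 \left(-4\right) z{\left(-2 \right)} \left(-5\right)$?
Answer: $21120$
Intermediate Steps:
$z{\left(c \right)} = c^{4}$
$11 \cdot 6 \left(-4\right) z{\left(-2 \right)} \left(-5\right) = 11 \cdot 6 \left(-4\right) \left(-2\right)^{4} \left(-5\right) = 11 \left(-24\right) 16 \left(-5\right) = 11 \left(\left(-384\right) \left(-5\right)\right) = 11 \cdot 1920 = 21120$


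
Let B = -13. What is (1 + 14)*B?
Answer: -195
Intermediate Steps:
(1 + 14)*B = (1 + 14)*(-13) = 15*(-13) = -195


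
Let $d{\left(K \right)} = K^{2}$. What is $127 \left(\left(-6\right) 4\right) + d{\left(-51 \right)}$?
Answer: $-447$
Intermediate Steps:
$127 \left(\left(-6\right) 4\right) + d{\left(-51 \right)} = 127 \left(\left(-6\right) 4\right) + \left(-51\right)^{2} = 127 \left(-24\right) + 2601 = -3048 + 2601 = -447$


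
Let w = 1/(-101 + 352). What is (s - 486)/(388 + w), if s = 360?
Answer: -3514/10821 ≈ -0.32474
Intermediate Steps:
w = 1/251 ≈ 0.0039841
(s - 486)/(388 + w) = (360 - 486)/(388 + 1/251) = -126/97389/251 = -126*251/97389 = -3514/10821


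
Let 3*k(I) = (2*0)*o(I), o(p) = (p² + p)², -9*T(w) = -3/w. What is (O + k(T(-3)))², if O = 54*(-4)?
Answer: 46656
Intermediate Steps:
T(w) = 1/(3*w) (T(w) = -(-1)/(3*w) = 1/(3*w))
O = -216
o(p) = (p + p²)²
k(I) = 0 (k(I) = ((2*0)*(I²*(1 + I)²))/3 = (0*(I²*(1 + I)²))/3 = (⅓)*0 = 0)
(O + k(T(-3)))² = (-216 + 0)² = (-216)² = 46656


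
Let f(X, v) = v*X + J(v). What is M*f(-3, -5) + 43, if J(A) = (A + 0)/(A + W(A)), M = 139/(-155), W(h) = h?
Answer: 291/10 ≈ 29.100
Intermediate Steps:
M = -139/155 (M = 139*(-1/155) = -139/155 ≈ -0.89677)
J(A) = 1/2 (J(A) = (A + 0)/(A + A) = A/((2*A)) = A*(1/(2*A)) = 1/2)
f(X, v) = 1/2 + X*v (f(X, v) = v*X + 1/2 = X*v + 1/2 = 1/2 + X*v)
M*f(-3, -5) + 43 = -139*(1/2 - 3*(-5))/155 + 43 = -139*(1/2 + 15)/155 + 43 = -139/155*31/2 + 43 = -139/10 + 43 = 291/10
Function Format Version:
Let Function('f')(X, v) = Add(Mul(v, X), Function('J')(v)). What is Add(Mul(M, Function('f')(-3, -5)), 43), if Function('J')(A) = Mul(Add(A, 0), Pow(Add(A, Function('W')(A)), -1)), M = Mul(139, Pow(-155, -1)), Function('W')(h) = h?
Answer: Rational(291, 10) ≈ 29.100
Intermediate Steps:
M = Rational(-139, 155) (M = Mul(139, Rational(-1, 155)) = Rational(-139, 155) ≈ -0.89677)
Function('J')(A) = Rational(1, 2) (Function('J')(A) = Mul(Add(A, 0), Pow(Add(A, A), -1)) = Mul(A, Pow(Mul(2, A), -1)) = Mul(A, Mul(Rational(1, 2), Pow(A, -1))) = Rational(1, 2))
Function('f')(X, v) = Add(Rational(1, 2), Mul(X, v)) (Function('f')(X, v) = Add(Mul(v, X), Rational(1, 2)) = Add(Mul(X, v), Rational(1, 2)) = Add(Rational(1, 2), Mul(X, v)))
Add(Mul(M, Function('f')(-3, -5)), 43) = Add(Mul(Rational(-139, 155), Add(Rational(1, 2), Mul(-3, -5))), 43) = Add(Mul(Rational(-139, 155), Add(Rational(1, 2), 15)), 43) = Add(Mul(Rational(-139, 155), Rational(31, 2)), 43) = Add(Rational(-139, 10), 43) = Rational(291, 10)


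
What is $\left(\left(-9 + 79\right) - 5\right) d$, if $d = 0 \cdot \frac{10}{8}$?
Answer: $0$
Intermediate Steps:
$d = 0$ ($d = 0 \cdot 10 \cdot \frac{1}{8} = 0 \cdot \frac{5}{4} = 0$)
$\left(\left(-9 + 79\right) - 5\right) d = \left(\left(-9 + 79\right) - 5\right) 0 = \left(70 - 5\right) 0 = 65 \cdot 0 = 0$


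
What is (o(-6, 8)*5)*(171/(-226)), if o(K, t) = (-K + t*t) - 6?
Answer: -27360/113 ≈ -242.12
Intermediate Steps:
o(K, t) = -6 + t² - K (o(K, t) = (-K + t²) - 6 = (t² - K) - 6 = -6 + t² - K)
(o(-6, 8)*5)*(171/(-226)) = ((-6 + 8² - 1*(-6))*5)*(171/(-226)) = ((-6 + 64 + 6)*5)*(171*(-1/226)) = (64*5)*(-171/226) = 320*(-171/226) = -27360/113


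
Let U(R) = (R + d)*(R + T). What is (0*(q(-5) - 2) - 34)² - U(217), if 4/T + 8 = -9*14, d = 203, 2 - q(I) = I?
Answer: -6028088/67 ≈ -89972.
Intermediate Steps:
q(I) = 2 - I
T = -2/67 (T = 4/(-8 - 9*14) = 4/(-8 - 126) = 4/(-134) = 4*(-1/134) = -2/67 ≈ -0.029851)
U(R) = (203 + R)*(-2/67 + R) (U(R) = (R + 203)*(R - 2/67) = (203 + R)*(-2/67 + R))
(0*(q(-5) - 2) - 34)² - U(217) = (0*((2 - 1*(-5)) - 2) - 34)² - (-406/67 + 217² + (13599/67)*217) = (0*((2 + 5) - 2) - 34)² - (-406/67 + 47089 + 2950983/67) = (0*(7 - 2) - 34)² - 1*6105540/67 = (0*5 - 34)² - 6105540/67 = (0 - 34)² - 6105540/67 = (-34)² - 6105540/67 = 1156 - 6105540/67 = -6028088/67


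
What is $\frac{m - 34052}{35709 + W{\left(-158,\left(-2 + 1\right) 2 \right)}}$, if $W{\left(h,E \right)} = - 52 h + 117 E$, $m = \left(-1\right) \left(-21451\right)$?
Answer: $- \frac{12601}{43691} \approx -0.28841$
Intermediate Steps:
$m = 21451$
$\frac{m - 34052}{35709 + W{\left(-158,\left(-2 + 1\right) 2 \right)}} = \frac{21451 - 34052}{35709 + \left(\left(-52\right) \left(-158\right) + 117 \left(-2 + 1\right) 2\right)} = - \frac{12601}{35709 + \left(8216 + 117 \left(\left(-1\right) 2\right)\right)} = - \frac{12601}{35709 + \left(8216 + 117 \left(-2\right)\right)} = - \frac{12601}{35709 + \left(8216 - 234\right)} = - \frac{12601}{35709 + 7982} = - \frac{12601}{43691}$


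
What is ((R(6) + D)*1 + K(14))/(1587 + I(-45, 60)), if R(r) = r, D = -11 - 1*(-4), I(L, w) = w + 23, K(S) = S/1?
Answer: 13/1670 ≈ 0.0077844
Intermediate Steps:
K(S) = S (K(S) = S*1 = S)
I(L, w) = 23 + w
D = -7 (D = -11 + 4 = -7)
((R(6) + D)*1 + K(14))/(1587 + I(-45, 60)) = ((6 - 7)*1 + 14)/(1587 + (23 + 60)) = (-1*1 + 14)/(1587 + 83) = (-1 + 14)/1670 = 13*(1/1670) = 13/1670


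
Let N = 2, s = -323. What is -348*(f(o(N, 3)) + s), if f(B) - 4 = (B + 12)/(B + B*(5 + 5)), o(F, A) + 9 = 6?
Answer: 1222176/11 ≈ 1.1111e+5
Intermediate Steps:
o(F, A) = -3 (o(F, A) = -9 + 6 = -3)
f(B) = 4 + (12 + B)/(11*B) (f(B) = 4 + (B + 12)/(B + B*(5 + 5)) = 4 + (12 + B)/(B + B*10) = 4 + (12 + B)/(B + 10*B) = 4 + (12 + B)/((11*B)) = 4 + (12 + B)*(1/(11*B)) = 4 + (12 + B)/(11*B))
-348*(f(o(N, 3)) + s) = -348*((3/11)*(4 + 15*(-3))/(-3) - 323) = -348*((3/11)*(-1/3)*(4 - 45) - 323) = -348*((3/11)*(-1/3)*(-41) - 323) = -348*(41/11 - 323) = -348*(-3512/11) = 1222176/11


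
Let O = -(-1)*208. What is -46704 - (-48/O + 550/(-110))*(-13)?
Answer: -46772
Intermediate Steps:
O = 208 (O = -1*(-208) = 208)
-46704 - (-48/O + 550/(-110))*(-13) = -46704 - (-48/208 + 550/(-110))*(-13) = -46704 - (-48*1/208 + 550*(-1/110))*(-13) = -46704 - (-3/13 - 5)*(-13) = -46704 - (-68)*(-13)/13 = -46704 - 1*68 = -46704 - 68 = -46772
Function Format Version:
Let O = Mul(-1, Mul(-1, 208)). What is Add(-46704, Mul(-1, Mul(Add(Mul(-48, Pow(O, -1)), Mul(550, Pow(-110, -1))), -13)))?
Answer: -46772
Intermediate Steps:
O = 208 (O = Mul(-1, -208) = 208)
Add(-46704, Mul(-1, Mul(Add(Mul(-48, Pow(O, -1)), Mul(550, Pow(-110, -1))), -13))) = Add(-46704, Mul(-1, Mul(Add(Mul(-48, Pow(208, -1)), Mul(550, Pow(-110, -1))), -13))) = Add(-46704, Mul(-1, Mul(Add(Mul(-48, Rational(1, 208)), Mul(550, Rational(-1, 110))), -13))) = Add(-46704, Mul(-1, Mul(Add(Rational(-3, 13), -5), -13))) = Add(-46704, Mul(-1, Mul(Rational(-68, 13), -13))) = Add(-46704, Mul(-1, 68)) = Add(-46704, -68) = -46772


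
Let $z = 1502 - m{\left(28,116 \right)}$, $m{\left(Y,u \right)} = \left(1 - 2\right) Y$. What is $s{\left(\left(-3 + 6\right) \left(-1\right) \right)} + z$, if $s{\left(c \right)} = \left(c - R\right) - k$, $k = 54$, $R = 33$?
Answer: $1440$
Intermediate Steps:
$m{\left(Y,u \right)} = - Y$
$s{\left(c \right)} = -87 + c$ ($s{\left(c \right)} = \left(c - 33\right) - 54 = \left(-33 + c\right) - 54 = -87 + c$)
$z = 1530$ ($z = 1502 - \left(-1\right) 28 = 1502 - -28 = 1502 + 28 = 1530$)
$s{\left(\left(-3 + 6\right) \left(-1\right) \right)} + z = \left(-87 + \left(-3 + 6\right) \left(-1\right)\right) + 1530 = \left(-87 + 3 \left(-1\right)\right) + 1530 = \left(-87 - 3\right) + 1530 = -90 + 1530 = 1440$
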